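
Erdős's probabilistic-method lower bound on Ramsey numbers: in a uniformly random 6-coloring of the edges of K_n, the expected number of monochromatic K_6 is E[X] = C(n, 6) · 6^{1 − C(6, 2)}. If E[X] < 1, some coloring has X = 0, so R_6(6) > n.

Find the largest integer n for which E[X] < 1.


We need C(n, 6) · 6^{1 − 15} < 1, i.e. C(n, 6) < 6^{15 − 1} = 78364164096.
Check values of n near the boundary:
  n = 197: C(197, 6) = 75176946208; 75176946208 < 78364164096? YES
  n = 198: C(198, 6) = 77526225777; 77526225777 < 78364164096? YES
  n = 199: C(199, 6) = 79936367511; 79936367511 < 78364164096? NO
The largest n with C(n, 6) < 78364164096 is n = 198 (where E[X] = 25842075259/26121388032 ≈ 0.989). Hence R_6(6) > 198, i.e. R_6(6) ≥ 199.

Largest n = 198; hence R_6(6) > 198.


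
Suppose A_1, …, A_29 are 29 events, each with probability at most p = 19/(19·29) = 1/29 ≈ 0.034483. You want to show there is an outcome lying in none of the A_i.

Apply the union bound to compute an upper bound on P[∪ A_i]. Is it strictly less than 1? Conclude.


Union bound: P[∪_{i=1}^{29} A_i] ≤ Σ_i P[A_i] ≤ 29·p = 29·(1/29) = 1.
Numerically: 1 ≈ 1.000000.
Is 1 < 1? NO.
Since the bound 1 is ≥ 1, the union bound is uninformative here; it does NOT by itself certify existence.

29·p = 1 ≈ 1.000000; existence NOT certified by the union bound.


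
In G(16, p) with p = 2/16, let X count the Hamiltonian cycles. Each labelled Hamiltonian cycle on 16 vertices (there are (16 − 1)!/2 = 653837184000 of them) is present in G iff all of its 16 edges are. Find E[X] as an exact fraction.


K_16 has (16 − 1)!/2 = 653837184000 labelled Hamiltonian cycles.
For each such Hamiltonian cycle H, let X_H = 1 if all 16 edges of H are present in G. Then P[X_H = 1] = p^{16} = (1/8)^{16} = 1/281474976710656.
Summing the indicators: E[X] = Σ_H E[X_H] = 653837184000 · p^{16} = 653837184000 · 1/281474976710656 = 638512875/274877906944.
Numerically: E[X] ≈ 0.002323.

E[X] = 653837184000 · (1/8)^{16} = 638512875/274877906944 ≈ 0.002323.


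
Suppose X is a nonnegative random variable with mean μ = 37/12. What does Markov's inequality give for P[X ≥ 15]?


μ = E[X] = 37/12, a = 15.
Markov: P[X ≥ 15] ≤ μ/a = (37/12)/15 = 37/180.
Numerically: ≈ 0.2056.
(Since a = 15 > μ = 3.0833, the bound 37/180 is < 1 and informative.)

P[X ≥ 15] ≤ 37/180 ≈ 0.2056.


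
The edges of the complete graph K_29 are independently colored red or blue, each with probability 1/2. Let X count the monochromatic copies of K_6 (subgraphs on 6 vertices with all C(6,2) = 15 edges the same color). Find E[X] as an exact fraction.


Let X = Σ_S X_S over the C(29, 6) = 475020 subsets S of size 6, where X_S = 1 if the K_6 on S is monochromatic.
For a fixed S, the K_6 on S has C(6, 2) = 15 edges. P[all 15 edges red] = (1/2)^15, and likewise for blue, so P[monochromatic] = 2·(1/2)^15 = 2^{1 − 15} = 1/16384.
Summing: E[X] = C(29, 6) · 2^{1 − 15} = 475020 · 1/16384 = 118755/4096.
Numerically: E[X] ≈ 28.9929.

E[X] = C(29,6)·2^(1−C(6,2)) = 118755/4096 ≈ 28.9929.


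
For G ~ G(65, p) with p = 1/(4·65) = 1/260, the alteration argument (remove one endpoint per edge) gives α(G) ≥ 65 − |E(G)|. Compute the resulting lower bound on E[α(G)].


E[|E(G)|] = C(65, 2)·p = 2080 · (1/260) = 8.
E[α(G)] ≥ n − E[|E(G)|] = 65 − 8 = 57.
Numerically: ≈ 57.000000.
(This is only a lower bound; the true E[α(G)] may be larger.)

E[α(G)] ≥ 57 ≈ 57.000000.


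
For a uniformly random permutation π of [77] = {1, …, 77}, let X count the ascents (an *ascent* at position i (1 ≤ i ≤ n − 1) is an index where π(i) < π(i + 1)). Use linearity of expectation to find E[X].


Write X = Σ X_I over i = 1, …, 76, with X_I the indicator of one ascent.
There are 76 indicators.
For each fixed i, the pair (π(i), π(i+1)) is a uniformly random ordered pair of distinct values from {1, …, 77}; by symmetry P[π(i) < π(i+1)] = 1/2.
By linearity: E[X] = 76 · (1/2) = (77 − 1) · (1/2) = 38 ≈ 38.0000.

E[X] = 38 = 38.0000.


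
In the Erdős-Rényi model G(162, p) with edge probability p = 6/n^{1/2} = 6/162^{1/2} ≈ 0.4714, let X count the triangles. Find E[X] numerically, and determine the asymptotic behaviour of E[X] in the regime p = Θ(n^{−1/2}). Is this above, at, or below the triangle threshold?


Number of potential triangles: C(162, 3) = 695520.
Each occurs with probability p³ ≈ (0.4714)³ ≈ 1.0475656e-01.
By linearity: E[X] = C(162, 3)·p³ ≈ 695520 · 1.0475656e-01 ≈ 72860.28273.
Since α = 1/2 < 1, p = c/n^{1/2} ≫ 1/n is above the triangle threshold p ~ 1/n. Asymptotically E[X] ~ (c³/6)·n^{3(1−α)} = (6³/6)·n^{1.5} → ∞; triangles are abundant w.h.p.

E[X] ≈ 72860.28273; in regime p = Θ(1/n^{1/2}) E[X] diverges (above the triangle threshold p ~ 1/n).


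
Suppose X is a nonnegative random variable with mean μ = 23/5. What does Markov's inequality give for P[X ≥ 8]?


μ = E[X] = 23/5, a = 8.
Markov: P[X ≥ 8] ≤ μ/a = (23/5)/8 = 23/40.
Numerically: ≈ 0.575000.
(Since a = 8 > μ = 4.600000, the bound 23/40 is < 1 and informative.)

P[X ≥ 8] ≤ 23/40 ≈ 0.575000.


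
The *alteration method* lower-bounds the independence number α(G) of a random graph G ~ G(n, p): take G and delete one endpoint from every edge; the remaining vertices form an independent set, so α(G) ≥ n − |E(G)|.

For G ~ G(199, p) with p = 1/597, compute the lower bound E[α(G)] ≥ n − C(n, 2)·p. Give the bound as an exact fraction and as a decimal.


E[|E(G)|] = C(199, 2)·p = 19701 · (1/597) = 33.
E[α(G)] ≥ n − E[|E(G)|] = 199 − 33 = 166.
Numerically: ≈ 166.000000.
(This is only a lower bound; the true E[α(G)] may be larger.)

E[α(G)] ≥ 166 ≈ 166.000000.


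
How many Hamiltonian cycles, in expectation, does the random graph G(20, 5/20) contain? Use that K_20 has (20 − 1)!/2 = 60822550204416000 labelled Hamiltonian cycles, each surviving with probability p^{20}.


K_20 has (20 − 1)!/2 = 60822550204416000 labelled Hamiltonian cycles.
For each such Hamiltonian cycle H, let X_H = 1 if all 20 edges of H are present in G. Then P[X_H = 1] = p^{20} = (1/4)^{20} = 1/1099511627776.
By linearity: E[X] = Σ_H E[X_H] = 60822550204416000 · p^{20} = 60822550204416000 · 1/1099511627776 = 1856156927625/33554432.
Numerically: E[X] ≈ 55317.8.

E[X] = 60822550204416000 · (1/4)^{20} = 1856156927625/33554432 ≈ 55317.8.


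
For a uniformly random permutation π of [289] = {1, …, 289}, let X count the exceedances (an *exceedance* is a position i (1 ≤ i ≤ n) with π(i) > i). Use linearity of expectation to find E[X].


Write X = Σ_{i=1}^{289} X_i, where X_i = 1_{π(i) > i}.
For each fixed i, π(i) is uniform over {1, …, 289} (marginal of a uniform permutation), so P[π(i) > i] = (n − i)/n. Summing: Σ_{i=1}^{289} (n − i)/n = (0 + 1 + … + 288)/289 = 289(289 − 1)/(2·289) = (289 − 1)/2.
Hence E[X] = Σ_{i=1}^{289} (289 − i)/289 = 144 ≈ 144.000.

E[X] = 144 = 144.000.


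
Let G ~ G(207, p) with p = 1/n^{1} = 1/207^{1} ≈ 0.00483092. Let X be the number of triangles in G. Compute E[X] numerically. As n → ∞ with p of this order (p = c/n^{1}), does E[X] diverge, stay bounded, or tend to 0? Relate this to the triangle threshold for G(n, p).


Number of potential triangles: C(207, 3) = 1456935.
Each occurs with probability p³ ≈ (0.00483092)³ ≈ 1.12742838e-07.
By linearity: E[X] = C(207, 3)·p³ ≈ 1456935 · 1.12742838e-07 ≈ 0.164259.
Here α = 1, so p = 1/n is exactly at the triangle threshold p ~ 1/n. Asymptotically E[X] → c³/6 = 1³/6 = 1/6 ≈ 0.166667, a bounded constant. In this regime the triangle count is asymptotically Poisson(c³/6).

E[X] ≈ 0.164259; in regime p = Θ(1/n^{1}) E[X] stays bounded (at the triangle threshold p ~ 1/n).


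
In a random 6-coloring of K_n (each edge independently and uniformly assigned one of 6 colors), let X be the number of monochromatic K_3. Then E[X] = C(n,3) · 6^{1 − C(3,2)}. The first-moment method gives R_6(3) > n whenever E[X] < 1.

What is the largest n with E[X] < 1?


We need C(n, 3) · 6^{1 − 3} < 1, i.e. C(n, 3) < 6^{3 − 1} = 36.
Check values of n near the boundary:
  n = 3: C(3, 3) = 1; 1 < 36? YES
  n = 4: C(4, 3) = 4; 4 < 36? YES
  n = 5: C(5, 3) = 10; 10 < 36? YES
  n = 6: C(6, 3) = 20; 20 < 36? YES
  n = 7: C(7, 3) = 35; 35 < 36? YES
  n = 8: C(8, 3) = 56; 56 < 36? NO
  n = 9: C(9, 3) = 84; 84 < 36? NO
  n = 10: C(10, 3) = 120; 120 < 36? NO
The largest n with C(n, 3) < 36 is n = 7 (where E[X] = 35/36 ≈ 0.9722). Hence R_6(3) > 7, i.e. R_6(3) ≥ 8.

Largest n = 7; hence R_6(3) > 7.


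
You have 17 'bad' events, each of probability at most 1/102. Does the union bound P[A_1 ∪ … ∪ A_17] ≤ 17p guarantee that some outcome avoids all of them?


Union bound: P[∪_{i=1}^{17} A_i] ≤ Σ_i P[A_i] ≤ 17·p = 17·(1/102) = 1/6.
Numerically: 1/6 ≈ 0.166667.
Is 1/6 < 1? YES.
Since P[∪ A_i] ≤ 1/6 < 1, the complement has P[∩ A_i^c] ≥ 1 − 1/6 = 5/6 > 0, so some outcome avoids every A_i.

17·p = 1/6 ≈ 0.166667; existence CERTIFIED by the union bound.


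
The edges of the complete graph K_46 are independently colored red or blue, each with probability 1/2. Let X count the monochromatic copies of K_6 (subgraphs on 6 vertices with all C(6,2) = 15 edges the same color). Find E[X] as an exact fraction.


Let X = Σ_S X_S over the C(46, 6) = 9366819 subsets S of size 6, where X_S = 1 if the K_6 on S is monochromatic.
For a fixed S, the K_6 on S has C(6, 2) = 15 edges. P[all 15 edges red] = (1/2)^15, and likewise for blue, so P[monochromatic] = 2·(1/2)^15 = 2^{1 − 15} = 1/16384.
By linearity: E[X] = C(46, 6) · 2^{1 − 15} = 9366819 · 1/16384 = 9366819/16384.
Numerically: E[X] ≈ 571.705261.

E[X] = C(46,6)·2^(1−C(6,2)) = 9366819/16384 ≈ 571.705261.


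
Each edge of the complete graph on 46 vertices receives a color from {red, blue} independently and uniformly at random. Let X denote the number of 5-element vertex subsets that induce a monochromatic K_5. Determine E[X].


Let X = Σ_S X_S over the C(46, 5) = 1370754 subsets S of size 5, where X_S = 1 if the K_5 on S is monochromatic.
For a fixed S, the K_5 on S has C(5, 2) = 10 edges. P[all 10 edges red] = (1/2)^10, and likewise for blue, so P[monochromatic] = 2·(1/2)^10 = 2^{1 − 10} = 1/512.
By linearity of expectation: E[X] = C(46, 5) · 2^{1 − 10} = 1370754 · 1/512 = 685377/256.
Numerically: E[X] ≈ 2677.2539.

E[X] = C(46,5)·2^(1−C(5,2)) = 685377/256 ≈ 2677.2539.


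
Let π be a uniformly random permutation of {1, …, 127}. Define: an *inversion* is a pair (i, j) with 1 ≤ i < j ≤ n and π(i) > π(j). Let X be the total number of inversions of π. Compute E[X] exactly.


Write X = Σ X_I over the C(127, 2) = 8001 pairs i < j, with X_I the indicator of one inversion.
There are 8001 indicators.
For each fixed pair i < j, the values π(i) and π(j) are two distinct elements of {1, …, 127} in uniformly random order; by symmetry P[π(i) > π(j)] = 1/2.
By linearity: E[X] = 8001 · (1/2) = C(127, 2) · (1/2) = 8001/2 = 8001/2 ≈ 4000.5000.

E[X] = 8001/2 = 4000.5000.


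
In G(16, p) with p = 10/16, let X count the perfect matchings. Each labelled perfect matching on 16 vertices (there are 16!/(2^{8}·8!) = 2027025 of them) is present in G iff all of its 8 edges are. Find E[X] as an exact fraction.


K_16 has 16!/(2^{8}·8!) = 2027025 labelled perfect matchings.
For each such perfect matching H, let X_H = 1 if all 8 edges of H are present in G. Then P[X_H = 1] = p^{8} = (5/8)^{8} = 390625/16777216.
By linearity of expectation: E[X] = Σ_H E[X_H] = 2027025 · p^{8} = 2027025 · 390625/16777216 = 791806640625/16777216.
Numerically: E[X] ≈ 4.72e+04.

E[X] = 2027025 · (5/8)^{8} = 791806640625/16777216 ≈ 4.72e+04.


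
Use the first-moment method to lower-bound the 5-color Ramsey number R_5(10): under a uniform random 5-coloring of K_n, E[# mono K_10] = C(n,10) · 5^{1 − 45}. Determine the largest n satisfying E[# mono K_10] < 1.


We need C(n, 10) · 5^{1 − 45} < 1, i.e. C(n, 10) < 5^{45 − 1} = 5684341886080801486968994140625.
Check values of n near the boundary:
  n = 5387: C(5387, 10) = 5624406917627224603154306376491; 5624406917627224603154306376491 < 5684341886080801486968994140625? YES
  n = 5388: C(5388, 10) = 5634865093375880654852250419586; 5634865093375880654852250419586 < 5684341886080801486968994140625? YES
  n = 5389: C(5389, 10) = 5645340767466558997768874792926; 5645340767466558997768874792926 < 5684341886080801486968994140625? YES
  n = 5390: C(5390, 10) = 5655833965919099070255434039753; 5655833965919099070255434039753 < 5684341886080801486968994140625? YES
  n = 5391: C(5391, 10) = 5666344714787188828795213697883; 5666344714787188828795213697883 < 5684341886080801486968994140625? YES
  n = 5392: C(5392, 10) = 5676873040158402483252283957448; 5676873040158402483252283957448 < 5684341886080801486968994140625? YES
  n = 5393: C(5393, 10) = 5687418968154238267170642278008; 5687418968154238267170642278008 < 5684341886080801486968994140625? NO
  n = 5394: C(5394, 10) = 5697982524930156243149785372878; 5697982524930156243149785372878 < 5684341886080801486968994140625? NO
  n = 5395: C(5395, 10) = 5708563736675616143322765475706; 5708563736675616143322765475706 < 5684341886080801486968994140625? NO
The largest n with C(n, 10) < 5684341886080801486968994140625 is n = 5392 (where E[X] = 5676873040158402483252283957448/5684341886080801486968994140625 ≈ 0.9986861). Hence R_5(10) > 5392, i.e. R_5(10) ≥ 5393.

Largest n = 5392; hence R_5(10) > 5392.


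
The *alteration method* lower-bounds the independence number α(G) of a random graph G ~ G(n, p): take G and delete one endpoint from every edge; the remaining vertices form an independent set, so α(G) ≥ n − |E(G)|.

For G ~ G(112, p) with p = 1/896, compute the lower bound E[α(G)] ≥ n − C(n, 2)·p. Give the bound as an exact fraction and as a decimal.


E[|E(G)|] = C(112, 2)·p = 6216 · (1/896) = 111/16.
E[α(G)] ≥ n − E[|E(G)|] = 112 − 111/16 = 1681/16.
Numerically: ≈ 105.06250.
(This is only a lower bound; the true E[α(G)] may be larger.)

E[α(G)] ≥ 1681/16 ≈ 105.06250.


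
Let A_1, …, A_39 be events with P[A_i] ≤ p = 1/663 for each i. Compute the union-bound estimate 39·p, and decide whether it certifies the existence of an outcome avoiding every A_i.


Union bound: P[∪_{i=1}^{39} A_i] ≤ Σ_i P[A_i] ≤ 39·p = 39·(1/663) = 1/17.
Numerically: 1/17 ≈ 0.0588.
Is 1/17 < 1? YES.
Since P[∪ A_i] ≤ 1/17 < 1, the complement has P[∩ A_i^c] ≥ 1 − 1/17 = 16/17 > 0, so some outcome avoids every A_i.

39·p = 1/17 ≈ 0.0588; existence CERTIFIED by the union bound.


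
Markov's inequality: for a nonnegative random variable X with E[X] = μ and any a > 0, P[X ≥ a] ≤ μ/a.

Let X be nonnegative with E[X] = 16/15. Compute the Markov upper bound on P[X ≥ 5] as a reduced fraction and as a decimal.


μ = E[X] = 16/15, a = 5.
Markov: P[X ≥ 5] ≤ μ/a = (16/15)/5 = 16/75.
Numerically: ≈ 0.2133.
(Since a = 5 > μ = 1.0667, the bound 16/75 is < 1 and informative.)

P[X ≥ 5] ≤ 16/75 ≈ 0.2133.


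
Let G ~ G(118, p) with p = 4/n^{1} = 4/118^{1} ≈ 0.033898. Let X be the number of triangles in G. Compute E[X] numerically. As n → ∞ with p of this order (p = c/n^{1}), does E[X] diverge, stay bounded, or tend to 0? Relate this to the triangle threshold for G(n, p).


Number of potential triangles: C(118, 3) = 266916.
Each occurs with probability p³ ≈ (0.033898)³ ≈ 3.8952376e-05.
By linearity: E[X] = C(118, 3)·p³ ≈ 266916 · 3.8952376e-05 ≈ 10.39701.
Here α = 1, so p = 4/n is exactly at the triangle threshold p ~ 1/n. Asymptotically E[X] → c³/6 = 4³/6 = 32/3 ≈ 10.66667, a bounded constant. In this regime the triangle count is asymptotically Poisson(c³/6).

E[X] ≈ 10.39701; in regime p = Θ(1/n^{1}) E[X] stays bounded (at the triangle threshold p ~ 1/n).


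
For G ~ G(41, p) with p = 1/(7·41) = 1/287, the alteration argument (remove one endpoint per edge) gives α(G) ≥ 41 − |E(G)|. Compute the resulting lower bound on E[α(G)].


E[|E(G)|] = C(41, 2)·p = 820 · (1/287) = 20/7.
E[α(G)] ≥ n − E[|E(G)|] = 41 − 20/7 = 267/7.
Numerically: ≈ 38.142857.
(This is only a lower bound; the true E[α(G)] may be larger.)

E[α(G)] ≥ 267/7 ≈ 38.142857.


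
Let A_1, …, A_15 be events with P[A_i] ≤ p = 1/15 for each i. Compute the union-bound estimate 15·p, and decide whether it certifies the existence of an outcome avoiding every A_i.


Union bound: P[∪_{i=1}^{15} A_i] ≤ Σ_i P[A_i] ≤ 15·p = 15·(1/15) = 1.
Numerically: 1 ≈ 1.000000.
Is 1 < 1? NO.
Since the bound 1 is ≥ 1, the union bound is uninformative here; it does NOT by itself certify existence.

15·p = 1 ≈ 1.000000; existence NOT certified by the union bound.


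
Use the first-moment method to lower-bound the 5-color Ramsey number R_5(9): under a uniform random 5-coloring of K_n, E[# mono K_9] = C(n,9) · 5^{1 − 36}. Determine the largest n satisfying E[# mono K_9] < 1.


We need C(n, 9) · 5^{1 − 36} < 1, i.e. C(n, 9) < 5^{36 − 1} = 2910383045673370361328125.
Check values of n near the boundary:
  n = 2168: C(2168, 9) = 2867804175977929537095120; 2867804175977929537095120 < 2910383045673370361328125? YES
  n = 2169: C(2169, 9) = 2879753360044504243499683; 2879753360044504243499683 < 2910383045673370361328125? YES
  n = 2170: C(2170, 9) = 2891746779868845075610510; 2891746779868845075610510 < 2910383045673370361328125? YES
  n = 2171: C(2171, 9) = 2903784578674959601827205; 2903784578674959601827205 < 2910383045673370361328125? YES
  n = 2172: C(2172, 9) = 2915866900084148060642020; 2915866900084148060642020 < 2910383045673370361328125? NO
The largest n with C(n, 9) < 2910383045673370361328125 is n = 2171 (where E[X] = 580756915734991920365441/582076609134674072265625 ≈ 0.99773). Hence R_5(9) > 2171, i.e. R_5(9) ≥ 2172.

Largest n = 2171; hence R_5(9) > 2171.


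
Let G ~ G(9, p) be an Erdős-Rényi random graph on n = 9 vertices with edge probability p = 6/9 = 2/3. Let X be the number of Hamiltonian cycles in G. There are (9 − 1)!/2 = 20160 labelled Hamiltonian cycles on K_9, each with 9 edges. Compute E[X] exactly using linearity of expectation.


K_9 has (9 − 1)!/2 = 20160 labelled Hamiltonian cycles.
For each such Hamiltonian cycle H, let X_H = 1 if all 9 edges of H are present in G. Then P[X_H = 1] = p^{9} = (2/3)^{9} = 512/19683.
By linearity of expectation: E[X] = Σ_H E[X_H] = 20160 · p^{9} = 20160 · 512/19683 = 1146880/2187.
Numerically: E[X] ≈ 524.41.

E[X] = 20160 · (2/3)^{9} = 1146880/2187 ≈ 524.41.


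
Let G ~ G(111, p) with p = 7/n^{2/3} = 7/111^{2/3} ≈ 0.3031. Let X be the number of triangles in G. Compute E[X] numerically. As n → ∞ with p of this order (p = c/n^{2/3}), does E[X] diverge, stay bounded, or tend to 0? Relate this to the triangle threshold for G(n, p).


Number of potential triangles: C(111, 3) = 221815.
Each occurs with probability p³ ≈ (0.3031)³ ≈ 2.783865e-02.
By linearity: E[X] = C(111, 3)·p³ ≈ 221815 · 2.783865e-02 ≈ 6175.0300.
Since α = 2/3 < 1, p = c/n^{2/3} ≫ 1/n is above the triangle threshold p ~ 1/n. Asymptotically E[X] ~ (c³/6)·n^{3(1−α)} = (7³/6)·n^{1} → ∞; triangles are abundant w.h.p.

E[X] ≈ 6175.0300; in regime p = Θ(1/n^{2/3}) E[X] diverges (above the triangle threshold p ~ 1/n).


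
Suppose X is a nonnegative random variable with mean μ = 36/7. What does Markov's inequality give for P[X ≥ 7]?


μ = E[X] = 36/7, a = 7.
Markov: P[X ≥ 7] ≤ μ/a = (36/7)/7 = 36/49.
Numerically: ≈ 0.735.
(Since a = 7 > μ = 5.143, the bound 36/49 is < 1 and informative.)

P[X ≥ 7] ≤ 36/49 ≈ 0.735.


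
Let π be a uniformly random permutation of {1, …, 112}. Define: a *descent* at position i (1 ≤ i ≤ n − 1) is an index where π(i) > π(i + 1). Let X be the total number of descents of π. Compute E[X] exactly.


Write X = Σ X_I over i = 1, …, 111, with X_I the indicator of one descent.
There are 111 indicators.
For each fixed i, the pair (π(i), π(i+1)) is a uniformly random ordered pair of distinct values from {1, …, 112}; by symmetry P[π(i) > π(i+1)] = 1/2.
By linearity: E[X] = 111 · (1/2) = (112 − 1) · (1/2) = 111/2 ≈ 55.500000.

E[X] = 111/2 = 55.500000.


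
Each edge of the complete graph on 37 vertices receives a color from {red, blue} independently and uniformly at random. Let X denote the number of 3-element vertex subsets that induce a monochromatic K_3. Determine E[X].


Let X = Σ_S X_S over the C(37, 3) = 7770 subsets S of size 3, where X_S = 1 if the K_3 on S is monochromatic.
For a fixed S, the K_3 on S has C(3, 2) = 3 edges. P[all 3 edges red] = (1/2)^3, and likewise for blue, so P[monochromatic] = 2·(1/2)^3 = 2^{1 − 3} = 1/4.
By linearity: E[X] = C(37, 3) · 2^{1 − 3} = 7770 · 1/4 = 3885/2.
Numerically: E[X] ≈ 1942.500.

E[X] = C(37,3)·2^(1−C(3,2)) = 3885/2 ≈ 1942.500.


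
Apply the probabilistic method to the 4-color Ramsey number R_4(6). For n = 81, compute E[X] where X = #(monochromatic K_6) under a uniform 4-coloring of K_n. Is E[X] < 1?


E[X] = C(81, 6) · 4^{1 − 15} = 324540216 · 4^{−14} = 324540216/268435456.
As a reduced fraction: E[X] = 40567527/33554432 ≈ 1.209.
Is E[X] < 1? NO.
Since E[X] ≥ 1, the first-moment bound is inconclusive at n = 81; it does NOT by itself certify R_4(6) > 81.

E[X] = 40567527/33554432 ≈ 1.209; E[X] ≥ 1; first-moment method inconclusive here.


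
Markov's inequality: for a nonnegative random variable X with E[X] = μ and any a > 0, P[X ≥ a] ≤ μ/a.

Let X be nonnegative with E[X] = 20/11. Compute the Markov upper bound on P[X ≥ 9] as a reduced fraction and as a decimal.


μ = E[X] = 20/11, a = 9.
Markov: P[X ≥ 9] ≤ μ/a = (20/11)/9 = 20/99.
Numerically: ≈ 0.202020.
(Since a = 9 > μ = 1.818182, the bound 20/99 is < 1 and informative.)

P[X ≥ 9] ≤ 20/99 ≈ 0.202020.


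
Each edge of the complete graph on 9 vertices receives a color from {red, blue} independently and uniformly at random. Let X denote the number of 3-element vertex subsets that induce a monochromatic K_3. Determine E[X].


Let X = Σ_S X_S over the C(9, 3) = 84 subsets S of size 3, where X_S = 1 if the K_3 on S is monochromatic.
For a fixed S, the K_3 on S has C(3, 2) = 3 edges. P[all 3 edges red] = (1/2)^3, and likewise for blue, so P[monochromatic] = 2·(1/2)^3 = 2^{1 − 3} = 1/4.
By linearity of expectation: E[X] = C(9, 3) · 2^{1 − 3} = 84 · 1/4 = 21.
Numerically: E[X] ≈ 21.000000.

E[X] = C(9,3)·2^(1−C(3,2)) = 21 ≈ 21.000000.


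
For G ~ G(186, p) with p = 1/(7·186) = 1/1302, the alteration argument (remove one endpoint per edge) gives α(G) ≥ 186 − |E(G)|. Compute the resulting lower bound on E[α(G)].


E[|E(G)|] = C(186, 2)·p = 17205 · (1/1302) = 185/14.
E[α(G)] ≥ n − E[|E(G)|] = 186 − 185/14 = 2419/14.
Numerically: ≈ 172.7857.
(This is only a lower bound; the true E[α(G)] may be larger.)

E[α(G)] ≥ 2419/14 ≈ 172.7857.


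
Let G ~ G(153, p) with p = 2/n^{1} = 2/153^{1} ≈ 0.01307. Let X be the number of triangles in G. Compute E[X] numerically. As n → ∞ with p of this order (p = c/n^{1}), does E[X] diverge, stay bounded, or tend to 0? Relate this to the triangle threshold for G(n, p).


Number of potential triangles: C(153, 3) = 585276.
Each occurs with probability p³ ≈ (0.01307)³ ≈ 2.233653e-06.
By linearity: E[X] = C(153, 3)·p³ ≈ 585276 · 2.233653e-06 ≈ 1.3073.
Here α = 1, so p = 2/n is exactly at the triangle threshold p ~ 1/n. Asymptotically E[X] → c³/6 = 2³/6 = 4/3 ≈ 1.3333, a bounded constant. In this regime the triangle count is asymptotically Poisson(c³/6).

E[X] ≈ 1.3073; in regime p = Θ(1/n^{1}) E[X] stays bounded (at the triangle threshold p ~ 1/n).


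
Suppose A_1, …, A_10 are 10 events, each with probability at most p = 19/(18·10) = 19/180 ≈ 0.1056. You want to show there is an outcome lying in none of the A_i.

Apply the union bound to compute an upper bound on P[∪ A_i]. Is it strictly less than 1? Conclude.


Union bound: P[∪_{i=1}^{10} A_i] ≤ Σ_i P[A_i] ≤ 10·p = 10·(19/180) = 19/18.
Numerically: 19/18 ≈ 1.0556.
Is 19/18 < 1? NO.
Since the bound 19/18 is ≥ 1, the union bound is uninformative here; it does NOT by itself certify existence.

10·p = 19/18 ≈ 1.0556; existence NOT certified by the union bound.


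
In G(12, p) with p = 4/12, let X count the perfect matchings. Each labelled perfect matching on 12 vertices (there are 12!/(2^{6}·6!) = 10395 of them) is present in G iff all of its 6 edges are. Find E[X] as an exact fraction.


K_12 has 12!/(2^{6}·6!) = 10395 labelled perfect matchings.
For each such perfect matching H, let X_H = 1 if all 6 edges of H are present in G. Then P[X_H = 1] = p^{6} = (1/3)^{6} = 1/729.
By linearity of expectation: E[X] = Σ_H E[X_H] = 10395 · p^{6} = 10395 · 1/729 = 385/27.
Numerically: E[X] ≈ 14.259.

E[X] = 10395 · (1/3)^{6} = 385/27 ≈ 14.259.


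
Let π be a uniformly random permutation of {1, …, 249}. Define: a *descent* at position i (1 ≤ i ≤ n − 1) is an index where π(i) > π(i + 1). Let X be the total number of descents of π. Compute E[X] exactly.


Write X = Σ X_I over i = 1, …, 248, with X_I the indicator of one descent.
There are 248 indicators.
For each fixed i, the pair (π(i), π(i+1)) is a uniformly random ordered pair of distinct values from {1, …, 249}; by symmetry P[π(i) > π(i+1)] = 1/2.
By linearity: E[X] = 248 · (1/2) = (249 − 1) · (1/2) = 124 ≈ 124.00000.

E[X] = 124 = 124.00000.


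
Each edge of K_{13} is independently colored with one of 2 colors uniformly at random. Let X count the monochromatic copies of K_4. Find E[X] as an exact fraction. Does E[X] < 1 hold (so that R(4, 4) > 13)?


E[X] = C(13, 4) · 2^{1 − 6} = 715 · 2^{−5} = 715/32.
As a reduced fraction: E[X] = 715/32 ≈ 22.343750.
Is E[X] < 1? NO.
Since E[X] ≥ 1, the first-moment bound is inconclusive at n = 13; it does NOT by itself certify R(4, 4) > 13.

E[X] = 715/32 ≈ 22.343750; E[X] ≥ 1; first-moment method inconclusive here.


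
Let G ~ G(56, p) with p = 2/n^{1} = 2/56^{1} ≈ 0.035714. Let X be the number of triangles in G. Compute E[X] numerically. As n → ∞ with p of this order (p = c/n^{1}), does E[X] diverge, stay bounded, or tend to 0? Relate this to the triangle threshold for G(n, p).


Number of potential triangles: C(56, 3) = 27720.
Each occurs with probability p³ ≈ (0.035714)³ ≈ 4.5553936e-05.
By linearity: E[X] = C(56, 3)·p³ ≈ 27720 · 4.5553936e-05 ≈ 1.26276.
Here α = 1, so p = 2/n is exactly at the triangle threshold p ~ 1/n. Asymptotically E[X] → c³/6 = 2³/6 = 4/3 ≈ 1.33333, a bounded constant. In this regime the triangle count is asymptotically Poisson(c³/6).

E[X] ≈ 1.26276; in regime p = Θ(1/n^{1}) E[X] stays bounded (at the triangle threshold p ~ 1/n).


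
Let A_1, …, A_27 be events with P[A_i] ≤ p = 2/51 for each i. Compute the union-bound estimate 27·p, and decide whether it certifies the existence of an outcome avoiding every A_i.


Union bound: P[∪_{i=1}^{27} A_i] ≤ Σ_i P[A_i] ≤ 27·p = 27·(2/51) = 18/17.
Numerically: 18/17 ≈ 1.058824.
Is 18/17 < 1? NO.
Since the bound 18/17 is ≥ 1, the union bound is uninformative here; it does NOT by itself certify existence.

27·p = 18/17 ≈ 1.058824; existence NOT certified by the union bound.


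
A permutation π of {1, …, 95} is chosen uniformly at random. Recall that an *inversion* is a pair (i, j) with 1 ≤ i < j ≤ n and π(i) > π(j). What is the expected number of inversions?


Write X = Σ X_I over the C(95, 2) = 4465 pairs i < j, with X_I the indicator of one inversion.
There are 4465 indicators.
For each fixed pair i < j, the values π(i) and π(j) are two distinct elements of {1, …, 95} in uniformly random order; by symmetry P[π(i) > π(j)] = 1/2.
By linearity: E[X] = 4465 · (1/2) = C(95, 2) · (1/2) = 4465/2 = 4465/2 ≈ 2232.50000.

E[X] = 4465/2 = 2232.50000.


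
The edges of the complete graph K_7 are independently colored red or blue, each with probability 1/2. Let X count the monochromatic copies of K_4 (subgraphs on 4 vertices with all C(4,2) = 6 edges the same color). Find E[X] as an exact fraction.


Let X = Σ_S X_S over the C(7, 4) = 35 subsets S of size 4, where X_S = 1 if the K_4 on S is monochromatic.
For a fixed S, the K_4 on S has C(4, 2) = 6 edges. P[all 6 edges red] = (1/2)^6, and likewise for blue, so P[monochromatic] = 2·(1/2)^6 = 2^{1 − 6} = 1/32.
Summing: E[X] = C(7, 4) · 2^{1 − 6} = 35 · 1/32 = 35/32.
Numerically: E[X] ≈ 1.094.

E[X] = C(7,4)·2^(1−C(4,2)) = 35/32 ≈ 1.094.


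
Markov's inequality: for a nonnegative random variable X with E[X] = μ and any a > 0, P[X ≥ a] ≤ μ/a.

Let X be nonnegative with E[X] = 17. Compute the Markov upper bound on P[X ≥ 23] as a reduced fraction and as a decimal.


μ = E[X] = 17, a = 23.
Markov: P[X ≥ 23] ≤ μ/a = (17)/23 = 17/23.
Numerically: ≈ 0.739130.
(Since a = 23 > μ = 17.000000, the bound 17/23 is < 1 and informative.)

P[X ≥ 23] ≤ 17/23 ≈ 0.739130.


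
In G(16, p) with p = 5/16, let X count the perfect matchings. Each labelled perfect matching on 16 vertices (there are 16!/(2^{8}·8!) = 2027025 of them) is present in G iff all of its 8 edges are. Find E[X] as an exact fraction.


K_16 has 16!/(2^{8}·8!) = 2027025 labelled perfect matchings.
For each such perfect matching H, let X_H = 1 if all 8 edges of H are present in G. Then P[X_H = 1] = p^{8} = (5/16)^{8} = 390625/4294967296.
Summing the indicators: E[X] = Σ_H E[X_H] = 2027025 · p^{8} = 2027025 · 390625/4294967296 = 791806640625/4294967296.
Numerically: E[X] ≈ 184.

E[X] = 2027025 · (5/16)^{8} = 791806640625/4294967296 ≈ 184.


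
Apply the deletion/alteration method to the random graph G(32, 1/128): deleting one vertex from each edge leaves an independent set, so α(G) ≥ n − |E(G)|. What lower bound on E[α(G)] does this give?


E[|E(G)|] = C(32, 2)·p = 496 · (1/128) = 31/8.
E[α(G)] ≥ n − E[|E(G)|] = 32 − 31/8 = 225/8.
Numerically: ≈ 28.125000.
(This is only a lower bound; the true E[α(G)] may be larger.)

E[α(G)] ≥ 225/8 ≈ 28.125000.


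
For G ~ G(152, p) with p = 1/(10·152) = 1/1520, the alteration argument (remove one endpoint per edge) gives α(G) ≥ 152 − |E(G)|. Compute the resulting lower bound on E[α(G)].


E[|E(G)|] = C(152, 2)·p = 11476 · (1/1520) = 151/20.
E[α(G)] ≥ n − E[|E(G)|] = 152 − 151/20 = 2889/20.
Numerically: ≈ 144.45000.
(This is only a lower bound; the true E[α(G)] may be larger.)

E[α(G)] ≥ 2889/20 ≈ 144.45000.


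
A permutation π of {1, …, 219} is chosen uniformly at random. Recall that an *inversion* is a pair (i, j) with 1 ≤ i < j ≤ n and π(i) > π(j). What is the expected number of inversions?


Write X = Σ X_I over the C(219, 2) = 23871 pairs i < j, with X_I the indicator of one inversion.
There are 23871 indicators.
For each fixed pair i < j, the values π(i) and π(j) are two distinct elements of {1, …, 219} in uniformly random order; by symmetry P[π(i) > π(j)] = 1/2.
By linearity: E[X] = 23871 · (1/2) = C(219, 2) · (1/2) = 23871/2 = 23871/2 ≈ 11935.500.

E[X] = 23871/2 = 11935.500.


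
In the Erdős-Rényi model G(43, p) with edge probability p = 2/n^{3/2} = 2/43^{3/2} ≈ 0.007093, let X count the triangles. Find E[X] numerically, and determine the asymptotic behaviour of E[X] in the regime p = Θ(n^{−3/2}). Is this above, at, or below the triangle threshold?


Number of potential triangles: C(43, 3) = 12341.
Each occurs with probability p³ ≈ (0.007093)³ ≈ 3.568469e-07.
By linearity: E[X] = C(43, 3)·p³ ≈ 12341 · 3.568469e-07 ≈ 0.0044.
Since α = 3/2 > 1, p = c/n^{3/2} = o(1/n) is below the triangle threshold p ~ 1/n. Asymptotically E[X] ~ (c³/6)·n^{3(1−α)} = (2³/6)·n^{-1.5} → 0, so by Markov's inequality G has no triangles w.h.p.

E[X] ≈ 0.0044; in regime p = Θ(1/n^{3/2}) E[X] tends to 0 (below the triangle threshold p ~ 1/n).


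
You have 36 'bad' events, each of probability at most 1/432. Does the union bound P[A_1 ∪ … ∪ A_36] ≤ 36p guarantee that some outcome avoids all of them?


Union bound: P[∪_{i=1}^{36} A_i] ≤ Σ_i P[A_i] ≤ 36·p = 36·(1/432) = 1/12.
Numerically: 1/12 ≈ 0.083.
Is 1/12 < 1? YES.
Since P[∪ A_i] ≤ 1/12 < 1, the complement has P[∩ A_i^c] ≥ 1 − 1/12 = 11/12 > 0, so some outcome avoids every A_i.

36·p = 1/12 ≈ 0.083; existence CERTIFIED by the union bound.


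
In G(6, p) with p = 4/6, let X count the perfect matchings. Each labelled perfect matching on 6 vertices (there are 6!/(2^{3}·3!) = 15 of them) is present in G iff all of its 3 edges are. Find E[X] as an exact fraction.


K_6 has 6!/(2^{3}·3!) = 15 labelled perfect matchings.
For each such perfect matching H, let X_H = 1 if all 3 edges of H are present in G. Then P[X_H = 1] = p^{3} = (2/3)^{3} = 8/27.
By linearity of expectation: E[X] = Σ_H E[X_H] = 15 · p^{3} = 15 · 8/27 = 40/9.
Numerically: E[X] ≈ 4.4444.

E[X] = 15 · (2/3)^{3} = 40/9 ≈ 4.4444.


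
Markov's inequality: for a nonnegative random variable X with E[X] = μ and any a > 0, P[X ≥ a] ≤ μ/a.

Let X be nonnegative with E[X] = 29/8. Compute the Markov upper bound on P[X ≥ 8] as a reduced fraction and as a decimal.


μ = E[X] = 29/8, a = 8.
Markov: P[X ≥ 8] ≤ μ/a = (29/8)/8 = 29/64.
Numerically: ≈ 0.453125.
(Since a = 8 > μ = 3.625000, the bound 29/64 is < 1 and informative.)

P[X ≥ 8] ≤ 29/64 ≈ 0.453125.


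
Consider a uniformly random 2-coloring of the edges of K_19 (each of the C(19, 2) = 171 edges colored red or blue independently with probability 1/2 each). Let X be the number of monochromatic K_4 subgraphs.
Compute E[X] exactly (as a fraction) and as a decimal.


Let X = Σ_S X_S over the C(19, 4) = 3876 subsets S of size 4, where X_S = 1 if the K_4 on S is monochromatic.
For a fixed S, the K_4 on S has C(4, 2) = 6 edges. P[all 6 edges red] = (1/2)^6, and likewise for blue, so P[monochromatic] = 2·(1/2)^6 = 2^{1 − 6} = 1/32.
By linearity of expectation: E[X] = C(19, 4) · 2^{1 − 6} = 3876 · 1/32 = 969/8.
Numerically: E[X] ≈ 121.125000.

E[X] = C(19,4)·2^(1−C(4,2)) = 969/8 ≈ 121.125000.


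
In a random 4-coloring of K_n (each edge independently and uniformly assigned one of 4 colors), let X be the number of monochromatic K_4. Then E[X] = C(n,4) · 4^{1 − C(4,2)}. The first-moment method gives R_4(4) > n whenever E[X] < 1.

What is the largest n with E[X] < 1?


We need C(n, 4) · 4^{1 − 6} < 1, i.e. C(n, 4) < 4^{6 − 1} = 1024.
Check values of n near the boundary:
  n = 9: C(9, 4) = 126; 126 < 1024? YES
  n = 10: C(10, 4) = 210; 210 < 1024? YES
  n = 11: C(11, 4) = 330; 330 < 1024? YES
  n = 12: C(12, 4) = 495; 495 < 1024? YES
  n = 13: C(13, 4) = 715; 715 < 1024? YES
  n = 14: C(14, 4) = 1001; 1001 < 1024? YES
  n = 15: C(15, 4) = 1365; 1365 < 1024? NO
  n = 16: C(16, 4) = 1820; 1820 < 1024? NO
The largest n with C(n, 4) < 1024 is n = 14 (where E[X] = 1001/1024 ≈ 0.977539). Hence R_4(4) > 14, i.e. R_4(4) ≥ 15.

Largest n = 14; hence R_4(4) > 14.


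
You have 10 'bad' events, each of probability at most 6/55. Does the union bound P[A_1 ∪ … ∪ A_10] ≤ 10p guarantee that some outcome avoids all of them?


Union bound: P[∪_{i=1}^{10} A_i] ≤ Σ_i P[A_i] ≤ 10·p = 10·(6/55) = 12/11.
Numerically: 12/11 ≈ 1.091.
Is 12/11 < 1? NO.
Since the bound 12/11 is ≥ 1, the union bound is uninformative here; it does NOT by itself certify existence.

10·p = 12/11 ≈ 1.091; existence NOT certified by the union bound.


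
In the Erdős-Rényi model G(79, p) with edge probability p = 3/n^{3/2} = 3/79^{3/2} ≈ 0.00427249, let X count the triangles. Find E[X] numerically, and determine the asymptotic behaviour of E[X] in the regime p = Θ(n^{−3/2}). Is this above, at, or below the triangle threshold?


Number of potential triangles: C(79, 3) = 79079.
Each occurs with probability p³ ≈ (0.00427249)³ ≈ 7.79905267e-08.
By linearity: E[X] = C(79, 3)·p³ ≈ 79079 · 7.79905267e-08 ≈ 0.006167.
Since α = 3/2 > 1, p = c/n^{3/2} = o(1/n) is below the triangle threshold p ~ 1/n. Asymptotically E[X] ~ (c³/6)·n^{3(1−α)} = (3³/6)·n^{-1.5} → 0, so by Markov's inequality G has no triangles w.h.p.

E[X] ≈ 0.006167; in regime p = Θ(1/n^{3/2}) E[X] tends to 0 (below the triangle threshold p ~ 1/n).


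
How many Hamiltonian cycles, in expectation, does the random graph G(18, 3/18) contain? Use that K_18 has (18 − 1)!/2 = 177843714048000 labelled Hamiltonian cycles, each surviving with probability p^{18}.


K_18 has (18 − 1)!/2 = 177843714048000 labelled Hamiltonian cycles.
For each such Hamiltonian cycle H, let X_H = 1 if all 18 edges of H are present in G. Then P[X_H = 1] = p^{18} = (1/6)^{18} = 1/101559956668416.
By linearity of expectation: E[X] = Σ_H E[X_H] = 177843714048000 · p^{18} = 177843714048000 · 1/101559956668416 = 14889875/8503056.
Numerically: E[X] ≈ 1.75.

E[X] = 177843714048000 · (1/6)^{18} = 14889875/8503056 ≈ 1.75.


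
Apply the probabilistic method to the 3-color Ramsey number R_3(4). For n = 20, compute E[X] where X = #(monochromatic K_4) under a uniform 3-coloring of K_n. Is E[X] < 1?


E[X] = C(20, 4) · 3^{1 − 6} = 4845 · 3^{−5} = 4845/243.
As a reduced fraction: E[X] = 1615/81 ≈ 19.93827.
Is E[X] < 1? NO.
Since E[X] ≥ 1, the first-moment bound is inconclusive at n = 20; it does NOT by itself certify R_3(4) > 20.

E[X] = 1615/81 ≈ 19.93827; E[X] ≥ 1; first-moment method inconclusive here.


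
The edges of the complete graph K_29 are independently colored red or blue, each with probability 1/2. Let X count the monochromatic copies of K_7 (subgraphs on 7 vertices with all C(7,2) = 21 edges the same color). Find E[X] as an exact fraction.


Let X = Σ_S X_S over the C(29, 7) = 1560780 subsets S of size 7, where X_S = 1 if the K_7 on S is monochromatic.
For a fixed S, the K_7 on S has C(7, 2) = 21 edges. P[all 21 edges red] = (1/2)^21, and likewise for blue, so P[monochromatic] = 2·(1/2)^21 = 2^{1 − 21} = 1/1048576.
Summing: E[X] = C(29, 7) · 2^{1 − 21} = 1560780 · 1/1048576 = 390195/262144.
Numerically: E[X] ≈ 1.48848.

E[X] = C(29,7)·2^(1−C(7,2)) = 390195/262144 ≈ 1.48848.


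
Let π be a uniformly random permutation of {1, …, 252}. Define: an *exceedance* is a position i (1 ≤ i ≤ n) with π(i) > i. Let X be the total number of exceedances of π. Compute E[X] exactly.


Write X = Σ_{i=1}^{252} X_i, where X_i = 1_{π(i) > i}.
For each fixed i, π(i) is uniform over {1, …, 252} (marginal of a uniform permutation), so P[π(i) > i] = (n − i)/n. Summing: Σ_{i=1}^{252} (n − i)/n = (0 + 1 + … + 251)/252 = 252(252 − 1)/(2·252) = (252 − 1)/2.
Hence E[X] = Σ_{i=1}^{252} (252 − i)/252 = 251/2 ≈ 125.5000.

E[X] = 251/2 = 125.5000.


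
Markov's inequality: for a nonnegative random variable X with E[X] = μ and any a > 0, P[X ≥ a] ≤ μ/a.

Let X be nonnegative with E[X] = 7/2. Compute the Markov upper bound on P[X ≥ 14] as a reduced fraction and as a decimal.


μ = E[X] = 7/2, a = 14.
Markov: P[X ≥ 14] ≤ μ/a = (7/2)/14 = 1/4.
Numerically: ≈ 0.25000.
(Since a = 14 > μ = 3.50000, the bound 1/4 is < 1 and informative.)

P[X ≥ 14] ≤ 1/4 ≈ 0.25000.


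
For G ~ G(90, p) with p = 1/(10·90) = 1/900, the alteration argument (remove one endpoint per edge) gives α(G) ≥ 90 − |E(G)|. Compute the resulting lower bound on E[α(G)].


E[|E(G)|] = C(90, 2)·p = 4005 · (1/900) = 89/20.
E[α(G)] ≥ n − E[|E(G)|] = 90 − 89/20 = 1711/20.
Numerically: ≈ 85.550.
(This is only a lower bound; the true E[α(G)] may be larger.)

E[α(G)] ≥ 1711/20 ≈ 85.550.


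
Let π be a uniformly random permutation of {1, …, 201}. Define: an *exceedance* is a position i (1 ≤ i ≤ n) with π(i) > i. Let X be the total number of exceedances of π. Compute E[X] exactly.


Write X = Σ_{i=1}^{201} X_i, where X_i = 1_{π(i) > i}.
For each fixed i, π(i) is uniform over {1, …, 201} (marginal of a uniform permutation), so P[π(i) > i] = (n − i)/n. Summing: Σ_{i=1}^{201} (n − i)/n = (0 + 1 + … + 200)/201 = 201(201 − 1)/(2·201) = (201 − 1)/2.
Hence E[X] = Σ_{i=1}^{201} (201 − i)/201 = 100 ≈ 100.00000.

E[X] = 100 = 100.00000.
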